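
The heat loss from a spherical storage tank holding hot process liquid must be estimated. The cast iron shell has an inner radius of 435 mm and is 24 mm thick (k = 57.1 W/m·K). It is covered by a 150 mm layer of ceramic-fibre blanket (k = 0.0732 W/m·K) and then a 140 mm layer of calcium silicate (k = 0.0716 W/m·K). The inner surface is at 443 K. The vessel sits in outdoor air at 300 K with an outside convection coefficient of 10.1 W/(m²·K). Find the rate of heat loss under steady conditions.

Q ≈ 152 W

For a spherical shell R = (1/r₁ − 1/r₂)/(4πk); film R = 1/(h·4πr²). In series:
R_cast iron shell = (1/0.435 − 1/0.459)/(4π×57.1) = 1.675×10^-4 K/W
R_ceramic-fibre blanket = (1/0.459 − 1/0.609)/(4π×0.0732) = 0.5834 K/W
R_calcium silicate = (1/0.609 − 1/0.749)/(4π×0.0716) = 0.3411 K/W
R_outer film = 1/(h·4πr_o²) = 1/(10.1×4π×0.749²) = 0.01404 K/W
R_total = 0.9387 K/W
Q = ΔT/R_total = 143/0.9387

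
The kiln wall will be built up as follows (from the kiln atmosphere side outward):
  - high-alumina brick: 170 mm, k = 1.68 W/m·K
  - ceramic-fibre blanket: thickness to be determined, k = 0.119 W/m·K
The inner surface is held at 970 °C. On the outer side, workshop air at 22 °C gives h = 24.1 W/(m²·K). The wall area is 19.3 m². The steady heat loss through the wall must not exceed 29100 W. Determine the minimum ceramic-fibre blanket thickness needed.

L ≈ 57.8 mm

Treating each layer as a thermal resistance in series:
R_high-alumina brick = L/(kA) = 0.17/(1.68×19.3) = 0.005243 K/W
R_outer film = 1/(h_o·A) = 1/(24.1×19.3) = 0.00215 K/W
Sum of the known resistances R_other = 0.007393 K/W
Required total resistance R_tot = ΔT/Q_allow = 948/29100 = 0.03258 K/W
R_ceramic-fibre blanket = R_tot − R_other = 0.02518 K/W
L = R·k·A = 0.02518×0.119×19.3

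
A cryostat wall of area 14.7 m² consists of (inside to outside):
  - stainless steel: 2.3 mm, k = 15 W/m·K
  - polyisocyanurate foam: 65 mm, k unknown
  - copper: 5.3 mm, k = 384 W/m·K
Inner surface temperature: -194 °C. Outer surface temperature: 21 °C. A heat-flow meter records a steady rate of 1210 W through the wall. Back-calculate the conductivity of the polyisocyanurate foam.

Using the resistance-network approach (series):
R_stainless steel = L/(kA) = 0.0023/(15×14.7) = 1.043×10^-5 K/W
R_copper = L/(kA) = 0.0053/(384×14.7) = 9.389×10^-7 K/W
Sum of known resistances R_other = 1.137×10^-5 K/W
Total R = ΔT/Q = 215/1210 = 0.1777 K/W
R_polyisocyanurate foam = R_total − R_other = 0.1777 K/W
k = L/(R·A) = 0.065/(0.1777×14.7)

k ≈ 0.0249 W/(m·K)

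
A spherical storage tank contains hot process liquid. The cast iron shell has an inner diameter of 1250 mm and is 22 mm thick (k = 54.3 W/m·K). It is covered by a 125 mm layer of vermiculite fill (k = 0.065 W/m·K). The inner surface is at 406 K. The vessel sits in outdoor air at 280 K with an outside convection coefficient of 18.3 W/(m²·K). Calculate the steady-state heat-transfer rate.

Q ≈ 402 W

For a spherical shell R = (1/r₁ − 1/r₂)/(4πk); film R = 1/(h·4πr²). In series:
R_cast iron shell = (1/0.625 − 1/0.647)/(4π×54.3) = 7.973×10^-5 K/W
R_vermiculite fill = (1/0.647 − 1/0.772)/(4π×0.065) = 0.3064 K/W
R_outer film = 1/(h·4πr_o²) = 1/(18.3×4π×0.772²) = 0.007296 K/W
R_total = 0.3138 K/W
Q = ΔT/R_total = 126/0.3138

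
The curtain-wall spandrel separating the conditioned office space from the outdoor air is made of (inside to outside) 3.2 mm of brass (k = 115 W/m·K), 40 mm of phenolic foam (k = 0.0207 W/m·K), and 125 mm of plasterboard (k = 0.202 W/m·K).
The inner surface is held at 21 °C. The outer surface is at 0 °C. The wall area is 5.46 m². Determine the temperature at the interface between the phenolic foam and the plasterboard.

Thermal resistances in series:
R_brass = L/(kA) = 0.0032/(115×5.46) = 5.096×10^-6 K/W
R_phenolic foam = L/(kA) = 0.04/(0.0207×5.46) = 0.3539 K/W
R_plasterboard = L/(kA) = 0.125/(0.202×5.46) = 0.1133 K/W
R_total = 0.4673 K/W;  Q = ΔT/R_total = 21/0.4673 = 44.94 W
T_interface = T_inner − Q·ΣR(inner→interface) = 21 − 44.9×0.3539

T ≈ 5.09 °C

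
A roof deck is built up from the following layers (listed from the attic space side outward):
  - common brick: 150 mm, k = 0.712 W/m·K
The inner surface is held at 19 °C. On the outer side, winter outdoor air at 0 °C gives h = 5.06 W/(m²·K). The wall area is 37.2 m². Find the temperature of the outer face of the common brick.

T ≈ 9.2 °C

Model the wall as resistances in series:
R_common brick = L/(kA) = 0.15/(0.712×37.2) = 0.005663 K/W
R_outer film = 1/(h_o·A) = 1/(5.06×37.2) = 0.005313 K/W
R_total = 0.01098 K/W;  Q = ΔT/R_total = 19/0.01098 = 1731 W
T_interface = T_inner − Q·ΣR(inner→interface) = 19 − 1730×0.005663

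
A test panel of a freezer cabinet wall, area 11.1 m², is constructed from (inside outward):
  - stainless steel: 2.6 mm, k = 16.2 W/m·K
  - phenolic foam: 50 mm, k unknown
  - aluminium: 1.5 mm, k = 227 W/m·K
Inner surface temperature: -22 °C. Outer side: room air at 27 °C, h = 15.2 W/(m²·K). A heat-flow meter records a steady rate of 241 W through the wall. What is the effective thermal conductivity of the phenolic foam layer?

k ≈ 0.0228 W/(m·K)

Treating each layer as a thermal resistance in series:
R_stainless steel = L/(kA) = 0.0026/(16.2×11.1) = 1.446×10^-5 K/W
R_aluminium = L/(kA) = 0.0015/(227×11.1) = 5.953×10^-7 K/W
R_outer film = 1/(h_o·A) = 1/(15.2×11.1) = 0.005927 K/W
Sum of known resistances R_other = 0.005942 K/W
Total R = ΔT/Q = 49/241 = 0.2033 K/W
R_phenolic foam = R_total − R_other = 0.1974 K/W
k = L/(R·A) = 0.05/(0.1974×11.1)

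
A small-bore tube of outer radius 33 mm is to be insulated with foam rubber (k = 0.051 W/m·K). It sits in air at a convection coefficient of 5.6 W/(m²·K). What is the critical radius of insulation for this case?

For a cylinder r_cr = k/h = 0.051/5.6
r_cr = 9.11 mm; since the bare radius (33 mm) is above r_cr, any added insulation will reduce heat loss.

r_cr ≈ 9.11 mm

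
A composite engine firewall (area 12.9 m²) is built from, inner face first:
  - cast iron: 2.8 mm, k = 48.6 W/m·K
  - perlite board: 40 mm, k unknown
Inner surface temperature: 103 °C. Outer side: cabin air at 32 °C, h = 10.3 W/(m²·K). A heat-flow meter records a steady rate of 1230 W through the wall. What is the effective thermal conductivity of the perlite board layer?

k ≈ 0.0618 W/(m·K)

Using the resistance-network approach (series):
R_cast iron = L/(kA) = 0.0028/(48.6×12.9) = 4.466×10^-6 K/W
R_outer film = 1/(h_o·A) = 1/(10.3×12.9) = 0.007526 K/W
Sum of known resistances R_other = 0.007531 K/W
Total R = ΔT/Q = 71/1230 = 0.05772 K/W
R_perlite board = R_total − R_other = 0.05019 K/W
k = L/(R·A) = 0.04/(0.05019×12.9)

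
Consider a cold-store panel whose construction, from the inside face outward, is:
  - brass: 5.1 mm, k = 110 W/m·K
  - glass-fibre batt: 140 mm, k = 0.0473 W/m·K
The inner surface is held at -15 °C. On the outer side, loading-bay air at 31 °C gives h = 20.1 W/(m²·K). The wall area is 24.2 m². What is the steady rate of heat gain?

Q ≈ 370 W

Model the wall as resistances in series:
R_brass = L/(kA) = 0.0051/(110×24.2) = 1.916×10^-6 K/W
R_glass-fibre batt = L/(kA) = 0.14/(0.0473×24.2) = 0.1223 K/W
R_outer film = 1/(h_o·A) = 1/(20.1×24.2) = 0.002056 K/W
R_total = 0.1244 K/W
Q = ΔT / R_total = 46 / 0.1244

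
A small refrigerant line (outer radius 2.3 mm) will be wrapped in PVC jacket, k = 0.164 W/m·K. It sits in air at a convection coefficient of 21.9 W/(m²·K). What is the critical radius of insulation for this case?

For a cylinder r_cr = k/h = 0.164/21.9
r_cr = 7.49 mm; since the bare radius (2.3 mm) is below r_cr, adding a thin layer of insulation will *increase* heat loss.

r_cr ≈ 7.49 mm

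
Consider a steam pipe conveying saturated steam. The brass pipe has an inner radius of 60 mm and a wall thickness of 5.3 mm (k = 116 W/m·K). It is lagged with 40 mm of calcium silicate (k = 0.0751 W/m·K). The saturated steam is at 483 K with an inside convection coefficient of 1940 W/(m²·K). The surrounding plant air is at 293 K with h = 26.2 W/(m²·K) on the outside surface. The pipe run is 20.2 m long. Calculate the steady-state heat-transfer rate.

Treating each annulus and film as a series resistance:
R_inner film = 1/(h_i·2πr₁L) = 1/(1940×2π×0.06×20.2) = 6.769×10^-5 K/W
R_brass pipe wall = ln(65.3/60)/(2π×116×20.2) = 5.749×10^-6 K/W
R_calcium silicate = ln(105.3/65.3)/(2π×0.0751×20.2) = 0.05013 K/W
R_outer film = 1/(h_o·2πr_oL) = 1/(26.2×2π×0.1053×20.2) = 0.002856 K/W
R_total = 0.05306 K/W
Q = ΔT/R_total = 190/0.05306

Q ≈ 3580 W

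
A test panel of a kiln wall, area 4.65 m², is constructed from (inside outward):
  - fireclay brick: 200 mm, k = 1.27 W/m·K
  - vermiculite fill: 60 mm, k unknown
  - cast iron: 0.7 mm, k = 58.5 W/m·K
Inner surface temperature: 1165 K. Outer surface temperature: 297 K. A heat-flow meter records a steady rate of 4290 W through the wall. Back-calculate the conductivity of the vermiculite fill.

k ≈ 0.0766 W/(m·K)

Model the wall as resistances in series:
R_fireclay brick = L/(kA) = 0.2/(1.27×4.65) = 0.03387 K/W
R_cast iron = L/(kA) = 0.0007/(58.5×4.65) = 2.573×10^-6 K/W
Sum of known resistances R_other = 0.03387 K/W
Total R = ΔT/Q = 868/4290 = 0.2023 K/W
R_vermiculite fill = R_total − R_other = 0.1685 K/W
k = L/(R·A) = 0.06/(0.1685×4.65)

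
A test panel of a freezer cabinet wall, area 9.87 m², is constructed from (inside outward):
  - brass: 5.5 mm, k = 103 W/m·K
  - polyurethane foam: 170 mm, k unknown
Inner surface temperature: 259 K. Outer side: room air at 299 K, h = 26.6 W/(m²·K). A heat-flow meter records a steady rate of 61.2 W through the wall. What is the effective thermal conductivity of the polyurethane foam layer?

Model the wall as resistances in series:
R_brass = L/(kA) = 0.0055/(103×9.87) = 5.41×10^-6 K/W
R_outer film = 1/(h_o·A) = 1/(26.6×9.87) = 0.003809 K/W
Sum of known resistances R_other = 0.003814 K/W
Total R = ΔT/Q = 40/61.2 = 0.6536 K/W
R_polyurethane foam = R_total − R_other = 0.6498 K/W
k = L/(R·A) = 0.17/(0.6498×9.87)

k ≈ 0.0265 W/(m·K)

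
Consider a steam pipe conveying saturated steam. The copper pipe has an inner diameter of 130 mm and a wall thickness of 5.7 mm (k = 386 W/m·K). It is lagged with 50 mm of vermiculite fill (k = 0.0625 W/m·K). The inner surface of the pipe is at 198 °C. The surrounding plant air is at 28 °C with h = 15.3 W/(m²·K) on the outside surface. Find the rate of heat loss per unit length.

q′ ≈ 117 W/m

Radial resistances (cylindrical: R_cond = ln(r_o/r_i)/(2πkL), R_conv = 1/(h·2πrL)):
R_copper pipe wall = ln(70.7/65)/(2π×386×1) = 3.466×10^-5 K/W
R_vermiculite fill = ln(120.7/70.7)/(2π×0.0625×1) = 1.362 K/W
R_outer film = 1/(h_o·2πr_oL) = 1/(15.3×2π×0.1207×1) = 0.08618 K/W
R_total = 1.448 K/W
Q = ΔT/R_total = 170/1.448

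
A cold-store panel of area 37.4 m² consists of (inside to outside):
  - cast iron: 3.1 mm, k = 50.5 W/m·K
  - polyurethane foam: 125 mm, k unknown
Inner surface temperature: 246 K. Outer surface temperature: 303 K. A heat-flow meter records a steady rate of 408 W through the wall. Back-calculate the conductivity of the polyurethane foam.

Model the wall as resistances in series:
R_cast iron = L/(kA) = 0.0031/(50.5×37.4) = 1.641×10^-6 K/W
Sum of known resistances R_other = 1.641×10^-6 K/W
Total R = ΔT/Q = 57/408 = 0.1397 K/W
R_polyurethane foam = R_total − R_other = 0.1397 K/W
k = L/(R·A) = 0.125/(0.1397×37.4)

k ≈ 0.0239 W/(m·K)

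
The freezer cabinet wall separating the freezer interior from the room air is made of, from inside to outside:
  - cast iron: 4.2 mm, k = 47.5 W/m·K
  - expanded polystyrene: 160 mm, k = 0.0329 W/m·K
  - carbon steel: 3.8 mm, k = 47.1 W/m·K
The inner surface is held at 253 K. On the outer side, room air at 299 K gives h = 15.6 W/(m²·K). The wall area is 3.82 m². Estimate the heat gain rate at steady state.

Thermal resistances in series:
R_cast iron = L/(kA) = 0.0042/(47.5×3.82) = 2.315×10^-5 K/W
R_expanded polystyrene = L/(kA) = 0.16/(0.0329×3.82) = 1.273 K/W
R_carbon steel = L/(kA) = 0.0038/(47.1×3.82) = 2.112×10^-5 K/W
R_outer film = 1/(h_o·A) = 1/(15.6×3.82) = 0.01678 K/W
R_total = 1.29 K/W
Q = ΔT / R_total = 46 / 1.29

Q ≈ 35.7 W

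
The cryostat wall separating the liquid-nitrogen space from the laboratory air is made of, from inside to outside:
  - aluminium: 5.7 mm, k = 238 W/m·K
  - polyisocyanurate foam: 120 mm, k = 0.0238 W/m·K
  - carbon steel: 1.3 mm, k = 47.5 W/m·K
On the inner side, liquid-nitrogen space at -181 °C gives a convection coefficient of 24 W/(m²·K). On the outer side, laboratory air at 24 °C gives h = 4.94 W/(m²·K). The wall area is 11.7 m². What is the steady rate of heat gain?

Series thermal resistances:
R_inner film = 1/(h_i·A) = 1/(24×11.7) = 0.003561 K/W
R_aluminium = L/(kA) = 0.0057/(238×11.7) = 2.047×10^-6 K/W
R_polyisocyanurate foam = L/(kA) = 0.12/(0.0238×11.7) = 0.4309 K/W
R_carbon steel = L/(kA) = 0.0013/(47.5×11.7) = 2.339×10^-6 K/W
R_outer film = 1/(h_o·A) = 1/(4.94×11.7) = 0.0173 K/W
R_total = 0.4518 K/W
Q = ΔT / R_total = 205 / 0.4518

Q ≈ 454 W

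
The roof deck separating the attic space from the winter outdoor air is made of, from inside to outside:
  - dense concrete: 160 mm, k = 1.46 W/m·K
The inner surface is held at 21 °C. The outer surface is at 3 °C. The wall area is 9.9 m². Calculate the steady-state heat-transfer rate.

Using the resistance-network approach (series):
R_dense concrete = L/(kA) = 0.16/(1.46×9.9) = 0.01107 K/W
R_total = 0.01107 K/W
Q = ΔT / R_total = 18 / 0.01107

Q ≈ 1630 W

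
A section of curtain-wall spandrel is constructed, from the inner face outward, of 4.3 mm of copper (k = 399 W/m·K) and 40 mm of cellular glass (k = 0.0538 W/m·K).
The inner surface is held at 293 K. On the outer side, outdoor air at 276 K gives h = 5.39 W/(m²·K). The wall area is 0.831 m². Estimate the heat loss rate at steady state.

Q ≈ 15.2 W

Series thermal resistances:
R_copper = L/(kA) = 0.0043/(399×0.831) = 1.297×10^-5 K/W
R_cellular glass = L/(kA) = 0.04/(0.0538×0.831) = 0.8947 K/W
R_outer film = 1/(h_o·A) = 1/(5.39×0.831) = 0.2233 K/W
R_total = 1.118 K/W
Q = ΔT / R_total = 17 / 1.118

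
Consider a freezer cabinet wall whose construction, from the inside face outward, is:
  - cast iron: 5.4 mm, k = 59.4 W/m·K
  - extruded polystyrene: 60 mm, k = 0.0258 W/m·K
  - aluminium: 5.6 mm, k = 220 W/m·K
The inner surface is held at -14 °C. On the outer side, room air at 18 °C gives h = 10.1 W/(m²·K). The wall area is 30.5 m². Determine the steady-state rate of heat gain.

Thermal resistances in series:
R_cast iron = L/(kA) = 0.0054/(59.4×30.5) = 2.981×10^-6 K/W
R_extruded polystyrene = L/(kA) = 0.06/(0.0258×30.5) = 0.07625 K/W
R_aluminium = L/(kA) = 0.0056/(220×30.5) = 8.346×10^-7 K/W
R_outer film = 1/(h_o·A) = 1/(10.1×30.5) = 0.003246 K/W
R_total = 0.0795 K/W
Q = ΔT / R_total = 32 / 0.0795

Q ≈ 403 W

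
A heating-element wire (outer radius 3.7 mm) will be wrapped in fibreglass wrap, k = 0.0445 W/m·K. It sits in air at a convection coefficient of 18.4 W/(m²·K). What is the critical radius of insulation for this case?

r_cr ≈ 2.42 mm

For a cylinder r_cr = k/h = 0.0445/18.4
r_cr = 2.42 mm; since the bare radius (3.7 mm) is above r_cr, any added insulation will reduce heat loss.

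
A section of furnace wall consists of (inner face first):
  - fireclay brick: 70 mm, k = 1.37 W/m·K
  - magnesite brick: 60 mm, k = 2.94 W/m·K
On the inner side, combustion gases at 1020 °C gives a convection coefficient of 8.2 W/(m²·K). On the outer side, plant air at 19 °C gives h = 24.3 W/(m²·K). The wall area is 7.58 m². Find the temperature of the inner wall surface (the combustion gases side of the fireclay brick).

Thermal resistances in series:
R_inner film = 1/(h_i·A) = 1/(8.2×7.58) = 0.01609 K/W
R_fireclay brick = L/(kA) = 0.07/(1.37×7.58) = 0.006741 K/W
R_magnesite brick = L/(kA) = 0.06/(2.94×7.58) = 0.002692 K/W
R_outer film = 1/(h_o·A) = 1/(24.3×7.58) = 0.005429 K/W
R_total = 0.03095 K/W;  Q = ΔT/R_total = 1001/0.03095 = 32340 W
T_interface = T_inner − Q·ΣR(inner→interface) = 1020 − 32300×0.01609

T ≈ 500 °C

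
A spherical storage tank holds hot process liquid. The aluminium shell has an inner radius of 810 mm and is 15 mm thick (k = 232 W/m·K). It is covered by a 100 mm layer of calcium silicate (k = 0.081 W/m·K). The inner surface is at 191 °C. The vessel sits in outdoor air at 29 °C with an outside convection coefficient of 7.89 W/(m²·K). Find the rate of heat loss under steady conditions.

Q ≈ 1150 W

Spherical conduction: R = (1/r_in − 1/r_out)/(4πk) per layer; series-sum.
R_aluminium shell = (1/0.81 − 1/0.825)/(4π×232) = 7.699×10^-6 K/W
R_calcium silicate = (1/0.825 − 1/0.925)/(4π×0.081) = 0.1287 K/W
R_outer film = 1/(h·4πr_o²) = 1/(7.89×4π×0.925²) = 0.01179 K/W
R_total = 0.1405 K/W
Q = ΔT/R_total = 162/0.1405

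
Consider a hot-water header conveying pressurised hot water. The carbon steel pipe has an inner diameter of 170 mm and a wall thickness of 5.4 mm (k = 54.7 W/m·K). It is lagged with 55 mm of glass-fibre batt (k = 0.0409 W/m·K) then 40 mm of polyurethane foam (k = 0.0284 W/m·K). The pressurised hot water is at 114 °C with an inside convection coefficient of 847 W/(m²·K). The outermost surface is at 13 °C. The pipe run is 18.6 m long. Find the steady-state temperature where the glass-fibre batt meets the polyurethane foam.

T ≈ 55.8 °C

Treating each annulus and film as a series resistance:
R_inner film = 1/(h_i·2πr₁L) = 1/(847×2π×0.085×18.6) = 1.189×10^-4 K/W
R_carbon steel pipe wall = ln(90.4/85)/(2π×54.7×18.6) = 9.635×10^-6 K/W
R_glass-fibre batt = ln(145.4/90.4)/(2π×0.0409×18.6) = 0.09943 K/W
R_polyurethane foam = ln(185.4/145.4)/(2π×0.0284×18.6) = 0.07322 K/W
R_total = 0.1728 K/W
Q = ΔT/R_total = 101/0.1728
Q = 585 W
T_interface = T_inner − Q·ΣR(inner→interface) = 114 − 585×0.09955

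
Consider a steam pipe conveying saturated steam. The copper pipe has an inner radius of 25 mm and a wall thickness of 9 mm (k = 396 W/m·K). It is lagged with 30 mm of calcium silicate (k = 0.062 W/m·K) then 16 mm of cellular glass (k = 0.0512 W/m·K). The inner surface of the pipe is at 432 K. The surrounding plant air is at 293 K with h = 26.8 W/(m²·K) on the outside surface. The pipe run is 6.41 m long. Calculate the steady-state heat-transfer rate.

Q ≈ 373 W

Cylindrical conduction, so R = ln(r₂/r₁)/(2πkL) per layer, in series:
R_copper pipe wall = ln(34/25)/(2π×396×6.41) = 1.928×10^-5 K/W
R_calcium silicate = ln(64/34)/(2π×0.062×6.41) = 0.2533 K/W
R_cellular glass = ln(80/64)/(2π×0.0512×6.41) = 0.1082 K/W
R_outer film = 1/(h_o·2πr_oL) = 1/(26.8×2π×0.08×6.41) = 0.01158 K/W
R_total = 0.3731 K/W
Q = ΔT/R_total = 139/0.3731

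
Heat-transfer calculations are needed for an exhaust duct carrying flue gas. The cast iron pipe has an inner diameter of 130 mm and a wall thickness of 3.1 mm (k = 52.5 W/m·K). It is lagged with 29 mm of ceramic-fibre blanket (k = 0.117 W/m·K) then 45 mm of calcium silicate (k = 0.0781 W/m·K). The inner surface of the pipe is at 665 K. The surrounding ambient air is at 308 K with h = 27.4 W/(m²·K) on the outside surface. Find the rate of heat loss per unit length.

Treating each annulus and film as a series resistance:
R_cast iron pipe wall = ln(68.1/65)/(2π×52.5×1) = 1.412×10^-4 K/W
R_ceramic-fibre blanket = ln(97.1/68.1)/(2π×0.117×1) = 0.4826 K/W
R_calcium silicate = ln(142.1/97.1)/(2π×0.0781×1) = 0.776 K/W
R_outer film = 1/(h_o·2πr_oL) = 1/(27.4×2π×0.1421×1) = 0.04088 K/W
R_total = 1.3 K/W
Q = ΔT/R_total = 357/1.3

q′ ≈ 275 W/m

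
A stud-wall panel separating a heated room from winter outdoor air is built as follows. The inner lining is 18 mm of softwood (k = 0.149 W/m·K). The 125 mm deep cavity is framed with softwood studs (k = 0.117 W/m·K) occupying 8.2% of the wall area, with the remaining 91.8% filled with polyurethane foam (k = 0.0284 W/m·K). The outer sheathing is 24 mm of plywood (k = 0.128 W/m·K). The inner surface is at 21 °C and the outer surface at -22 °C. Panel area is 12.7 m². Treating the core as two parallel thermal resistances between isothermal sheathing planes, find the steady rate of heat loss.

Q ≈ 143 W

Sheathing layers in series; stud and cavity paths in parallel between them.
R_inner = 0.018/(0.149×12.7) = 0.009512 K/W
R_stud  = 0.125/(0.117×0.082×12.7) = 1.026 K/W
R_cav   = 0.125/(0.0284×0.918×12.7) = 0.3775 K/W
1/R_core = 1/R_stud + 1/R_cav → R_core = 0.276 K/W
R_outer = 0.024/(0.128×12.7) = 0.01476 K/W
R_total = 0.3002 K/W
Q = ΔT/R_total = 43/0.3002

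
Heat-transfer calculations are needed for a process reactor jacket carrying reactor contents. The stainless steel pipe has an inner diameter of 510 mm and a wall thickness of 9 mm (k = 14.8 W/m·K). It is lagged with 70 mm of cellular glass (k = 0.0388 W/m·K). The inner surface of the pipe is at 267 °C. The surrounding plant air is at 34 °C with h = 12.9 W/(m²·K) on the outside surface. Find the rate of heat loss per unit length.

q′ ≈ 233 W/m

Treating each annulus and film as a series resistance:
R_stainless steel pipe wall = ln(264/255)/(2π×14.8×1) = 3.73×10^-4 K/W
R_cellular glass = ln(334/264)/(2π×0.0388×1) = 0.9647 K/W
R_outer film = 1/(h_o·2πr_oL) = 1/(12.9×2π×0.334×1) = 0.03694 K/W
R_total = 1.002 K/W
Q = ΔT/R_total = 233/1.002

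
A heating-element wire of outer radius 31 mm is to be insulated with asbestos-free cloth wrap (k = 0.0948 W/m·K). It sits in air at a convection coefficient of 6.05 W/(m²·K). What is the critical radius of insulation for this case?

For a cylinder r_cr = k/h = 0.0948/6.05
r_cr = 15.7 mm; since the bare radius (31 mm) is above r_cr, any added insulation will reduce heat loss.

r_cr ≈ 15.7 mm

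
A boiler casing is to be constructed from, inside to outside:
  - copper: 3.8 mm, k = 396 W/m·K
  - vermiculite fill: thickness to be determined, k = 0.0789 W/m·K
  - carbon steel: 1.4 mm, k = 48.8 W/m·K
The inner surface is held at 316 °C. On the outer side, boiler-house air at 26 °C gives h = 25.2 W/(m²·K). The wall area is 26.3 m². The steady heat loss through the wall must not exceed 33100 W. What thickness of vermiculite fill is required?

Model the wall as resistances in series:
R_copper = L/(kA) = 0.0038/(396×26.3) = 3.649×10^-7 K/W
R_carbon steel = L/(kA) = 0.0014/(48.8×26.3) = 1.091×10^-6 K/W
R_outer film = 1/(h_o·A) = 1/(25.2×26.3) = 0.001509 K/W
Sum of the known resistances R_other = 0.00151 K/W
Required total resistance R_tot = ΔT/Q_allow = 290/33100 = 0.008761 K/W
R_vermiculite fill = R_tot − R_other = 0.007251 K/W
L = R·k·A = 0.007251×0.0789×26.3

L ≈ 15 mm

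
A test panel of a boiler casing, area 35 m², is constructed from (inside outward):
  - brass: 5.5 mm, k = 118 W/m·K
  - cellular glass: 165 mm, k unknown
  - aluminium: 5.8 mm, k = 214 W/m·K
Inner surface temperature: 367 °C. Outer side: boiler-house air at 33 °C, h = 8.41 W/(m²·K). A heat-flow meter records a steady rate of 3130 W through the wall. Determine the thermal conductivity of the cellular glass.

k ≈ 0.0456 W/(m·K)

Series thermal resistances:
R_brass = L/(kA) = 0.0055/(118×35) = 1.332×10^-6 K/W
R_aluminium = L/(kA) = 0.0058/(214×35) = 7.744×10^-7 K/W
R_outer film = 1/(h_o·A) = 1/(8.41×35) = 0.003397 K/W
Sum of known resistances R_other = 0.003399 K/W
Total R = ΔT/Q = 334/3130 = 0.1067 K/W
R_cellular glass = R_total − R_other = 0.1033 K/W
k = L/(R·A) = 0.165/(0.1033×35)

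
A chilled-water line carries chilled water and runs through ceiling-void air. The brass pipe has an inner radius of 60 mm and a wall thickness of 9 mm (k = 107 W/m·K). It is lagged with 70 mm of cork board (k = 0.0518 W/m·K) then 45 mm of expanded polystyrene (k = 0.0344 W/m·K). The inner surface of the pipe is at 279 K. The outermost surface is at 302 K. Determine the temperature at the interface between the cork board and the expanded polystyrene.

T ≈ 293 K

For a radial system each layer contributes R = ln(r_out/r_in)/(2πkL); films add R = 1/(hA).
R_brass pipe wall = ln(69/60)/(2π×107×1) = 2.079×10^-4 K/W
R_cork board = ln(139/69)/(2π×0.0518×1) = 2.152 K/W
R_expanded polystyrene = ln(184/139)/(2π×0.0344×1) = 1.298 K/W
R_total = 3.45 K/W
Q = ΔT/R_total = 23/3.45
Q = 6.67 W/m
T_interface = T_inner + Q·ΣR(inner→interface) = 279 + 6.67×2.152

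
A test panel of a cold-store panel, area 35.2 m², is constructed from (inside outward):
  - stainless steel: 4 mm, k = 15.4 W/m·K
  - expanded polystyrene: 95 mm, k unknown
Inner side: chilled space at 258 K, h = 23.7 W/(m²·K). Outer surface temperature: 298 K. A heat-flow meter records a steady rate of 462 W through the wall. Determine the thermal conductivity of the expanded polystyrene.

k ≈ 0.0316 W/(m·K)

Thermal resistances in series:
R_inner film = 1/(h_i·A) = 1/(23.7×35.2) = 0.001199 K/W
R_stainless steel = L/(kA) = 0.004/(15.4×35.2) = 7.379×10^-6 K/W
Sum of known resistances R_other = 0.001206 K/W
Total R = ΔT/Q = 40/462 = 0.08658 K/W
R_expanded polystyrene = R_total − R_other = 0.08537 K/W
k = L/(R·A) = 0.095/(0.08537×35.2)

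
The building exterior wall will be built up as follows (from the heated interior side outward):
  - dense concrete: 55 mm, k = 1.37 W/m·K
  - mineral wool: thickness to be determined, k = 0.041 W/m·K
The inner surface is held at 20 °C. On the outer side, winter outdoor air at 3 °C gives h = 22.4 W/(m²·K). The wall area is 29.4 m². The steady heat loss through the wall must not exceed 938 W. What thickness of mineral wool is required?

L ≈ 18.4 mm

Thermal resistances in series:
R_dense concrete = L/(kA) = 0.055/(1.37×29.4) = 0.001366 K/W
R_outer film = 1/(h_o·A) = 1/(22.4×29.4) = 0.001518 K/W
Sum of the known resistances R_other = 0.002884 K/W
Required total resistance R_tot = ΔT/Q_allow = 17/938 = 0.01812 K/W
R_mineral wool = R_tot − R_other = 0.01524 K/W
L = R·k·A = 0.01524×0.041×29.4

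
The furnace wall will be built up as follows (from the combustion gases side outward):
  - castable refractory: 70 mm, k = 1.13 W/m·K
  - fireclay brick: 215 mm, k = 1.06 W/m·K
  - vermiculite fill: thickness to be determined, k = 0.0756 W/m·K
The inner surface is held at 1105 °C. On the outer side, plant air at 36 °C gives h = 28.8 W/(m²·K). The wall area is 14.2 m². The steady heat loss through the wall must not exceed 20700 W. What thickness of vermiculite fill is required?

L ≈ 32.8 mm

Series thermal resistances:
R_castable refractory = L/(kA) = 0.07/(1.13×14.2) = 0.004362 K/W
R_fireclay brick = L/(kA) = 0.215/(1.06×14.2) = 0.01428 K/W
R_outer film = 1/(h_o·A) = 1/(28.8×14.2) = 0.002445 K/W
Sum of the known resistances R_other = 0.02109 K/W
Required total resistance R_tot = ΔT/Q_allow = 1069/20700 = 0.05164 K/W
R_vermiculite fill = R_tot − R_other = 0.03055 K/W
L = R·k·A = 0.03055×0.0756×14.2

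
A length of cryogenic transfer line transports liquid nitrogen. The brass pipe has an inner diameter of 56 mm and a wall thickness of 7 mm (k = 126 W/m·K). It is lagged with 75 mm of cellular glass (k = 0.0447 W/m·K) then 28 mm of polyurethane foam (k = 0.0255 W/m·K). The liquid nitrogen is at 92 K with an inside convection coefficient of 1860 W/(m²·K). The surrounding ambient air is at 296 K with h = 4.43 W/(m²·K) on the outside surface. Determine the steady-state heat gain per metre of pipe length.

q′ ≈ 35.4 W/m

Per-layer cylindrical resistances, series-summed:
R_inner film = 1/(h_i·2πr₁L) = 1/(1860×2π×0.028×1) = 0.003056 K/W
R_brass pipe wall = ln(35/28)/(2π×126×1) = 2.819×10^-4 K/W
R_cellular glass = ln(110/35)/(2π×0.0447×1) = 4.077 K/W
R_polyurethane foam = ln(138/110)/(2π×0.0255×1) = 1.415 K/W
R_outer film = 1/(h_o·2πr_oL) = 1/(4.43×2π×0.138×1) = 0.2603 K/W
R_total = 5.756 K/W
Q = ΔT/R_total = 204/5.756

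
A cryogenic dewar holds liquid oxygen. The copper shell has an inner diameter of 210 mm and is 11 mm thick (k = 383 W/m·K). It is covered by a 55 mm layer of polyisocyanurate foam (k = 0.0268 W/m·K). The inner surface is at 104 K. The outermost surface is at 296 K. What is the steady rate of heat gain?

Q ≈ 23.3 W

Radial (spherical) resistances in series:
R_copper shell = (1/0.105 − 1/0.116)/(4π×383) = 1.876×10^-4 K/W
R_polyisocyanurate foam = (1/0.116 − 1/0.171)/(4π×0.0268) = 8.233 K/W
R_total = 8.233 K/W
Q = ΔT/R_total = 192/8.233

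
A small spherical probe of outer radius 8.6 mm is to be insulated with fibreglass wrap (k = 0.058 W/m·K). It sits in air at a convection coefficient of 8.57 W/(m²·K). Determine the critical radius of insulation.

For a sphere r_cr = 2k/h = 2×0.058/8.57
r_cr = 13.5 mm; since the bare radius (8.6 mm) is below r_cr, adding a thin layer of insulation will *increase* heat loss.

r_cr ≈ 13.5 mm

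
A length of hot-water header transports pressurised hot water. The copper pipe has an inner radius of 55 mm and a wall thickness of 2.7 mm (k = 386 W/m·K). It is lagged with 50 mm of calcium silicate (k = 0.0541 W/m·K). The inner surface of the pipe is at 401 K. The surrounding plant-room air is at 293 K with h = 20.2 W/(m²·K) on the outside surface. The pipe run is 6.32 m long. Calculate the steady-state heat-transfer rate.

Q ≈ 358 W

Treating each annulus and film as a series resistance:
R_copper pipe wall = ln(57.7/55)/(2π×386×6.32) = 3.127×10^-6 K/W
R_calcium silicate = ln(107.7/57.7)/(2π×0.0541×6.32) = 0.2905 K/W
R_outer film = 1/(h_o·2πr_oL) = 1/(20.2×2π×0.1077×6.32) = 0.01158 K/W
R_total = 0.3021 K/W
Q = ΔT/R_total = 108/0.3021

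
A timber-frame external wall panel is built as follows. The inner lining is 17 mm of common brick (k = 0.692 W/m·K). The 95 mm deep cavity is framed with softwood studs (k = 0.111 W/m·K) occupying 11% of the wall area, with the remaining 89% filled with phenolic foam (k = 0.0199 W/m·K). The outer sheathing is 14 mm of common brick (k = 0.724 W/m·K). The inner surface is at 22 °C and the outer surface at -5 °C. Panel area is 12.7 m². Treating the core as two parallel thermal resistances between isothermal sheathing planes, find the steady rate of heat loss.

Sheathing layers in series; stud and cavity paths in parallel between them.
R_inner = 0.017/(0.692×12.7) = 0.001934 K/W
R_stud  = 0.095/(0.111×0.11×12.7) = 0.6126 K/W
R_cav   = 0.095/(0.0199×0.89×12.7) = 0.4224 K/W
1/R_core = 1/R_stud + 1/R_cav → R_core = 0.25 K/W
R_outer = 0.014/(0.724×12.7) = 0.001523 K/W
R_total = 0.2535 K/W
Q = ΔT/R_total = 27/0.2535

Q ≈ 107 W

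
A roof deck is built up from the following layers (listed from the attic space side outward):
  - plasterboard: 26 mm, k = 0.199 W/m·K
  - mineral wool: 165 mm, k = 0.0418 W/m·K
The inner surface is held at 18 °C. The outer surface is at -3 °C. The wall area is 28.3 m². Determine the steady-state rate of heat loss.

Series thermal resistances:
R_plasterboard = L/(kA) = 0.026/(0.199×28.3) = 0.004617 K/W
R_mineral wool = L/(kA) = 0.165/(0.0418×28.3) = 0.1395 K/W
R_total = 0.1441 K/W
Q = ΔT / R_total = 21 / 0.1441

Q ≈ 146 W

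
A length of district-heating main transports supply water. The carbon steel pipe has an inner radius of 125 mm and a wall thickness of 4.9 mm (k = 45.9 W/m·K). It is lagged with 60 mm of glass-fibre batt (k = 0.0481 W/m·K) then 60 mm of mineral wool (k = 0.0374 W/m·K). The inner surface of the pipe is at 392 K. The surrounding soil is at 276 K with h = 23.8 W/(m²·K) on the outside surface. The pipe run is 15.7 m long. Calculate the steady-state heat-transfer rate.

Treating each annulus and film as a series resistance:
R_carbon steel pipe wall = ln(129.9/125)/(2π×45.9×15.7) = 8.492×10^-6 K/W
R_glass-fibre batt = ln(189.9/129.9)/(2π×0.0481×15.7) = 0.08003 K/W
R_mineral wool = ln(249.9/189.9)/(2π×0.0374×15.7) = 0.07442 K/W
R_outer film = 1/(h_o·2πr_oL) = 1/(23.8×2π×0.2499×15.7) = 0.001704 K/W
R_total = 0.1562 K/W
Q = ΔT/R_total = 116/0.1562

Q ≈ 743 W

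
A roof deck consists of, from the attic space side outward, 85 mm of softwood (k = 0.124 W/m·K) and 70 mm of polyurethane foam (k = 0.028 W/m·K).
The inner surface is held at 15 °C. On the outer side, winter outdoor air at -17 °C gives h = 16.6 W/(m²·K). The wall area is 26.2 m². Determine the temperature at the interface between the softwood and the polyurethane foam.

T ≈ 8.24 °C

Series thermal resistances:
R_softwood = L/(kA) = 0.085/(0.124×26.2) = 0.02616 K/W
R_polyurethane foam = L/(kA) = 0.07/(0.028×26.2) = 0.09542 K/W
R_outer film = 1/(h_o·A) = 1/(16.6×26.2) = 0.002299 K/W
R_total = 0.1239 K/W;  Q = ΔT/R_total = 32/0.1239 = 258.3 W
T_interface = T_inner − Q·ΣR(inner→interface) = 15 − 258×0.02616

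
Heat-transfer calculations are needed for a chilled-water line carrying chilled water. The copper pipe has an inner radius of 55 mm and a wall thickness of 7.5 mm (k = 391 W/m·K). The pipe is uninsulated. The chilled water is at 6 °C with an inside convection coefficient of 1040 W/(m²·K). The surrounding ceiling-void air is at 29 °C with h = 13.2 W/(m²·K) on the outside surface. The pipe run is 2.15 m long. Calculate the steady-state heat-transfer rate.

Q ≈ 253 W

Treating each annulus and film as a series resistance:
R_inner film = 1/(h_i·2πr₁L) = 1/(1040×2π×0.055×2.15) = 0.001294 K/W
R_copper pipe wall = ln(62.5/55)/(2π×391×2.15) = 2.42×10^-5 K/W
R_outer film = 1/(h_o·2πr_oL) = 1/(13.2×2π×0.0625×2.15) = 0.08973 K/W
R_total = 0.09105 K/W
Q = ΔT/R_total = 23/0.09105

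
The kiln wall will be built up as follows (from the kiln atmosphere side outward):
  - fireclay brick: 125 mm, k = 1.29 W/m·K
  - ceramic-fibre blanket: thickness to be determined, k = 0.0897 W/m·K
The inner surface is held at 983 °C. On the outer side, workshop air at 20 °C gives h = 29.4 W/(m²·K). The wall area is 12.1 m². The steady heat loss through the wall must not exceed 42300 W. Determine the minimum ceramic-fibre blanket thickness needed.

Thermal resistances in series:
R_fireclay brick = L/(kA) = 0.125/(1.29×12.1) = 0.008008 K/W
R_outer film = 1/(h_o·A) = 1/(29.4×12.1) = 0.002811 K/W
Sum of the known resistances R_other = 0.01082 K/W
Required total resistance R_tot = ΔT/Q_allow = 963/42300 = 0.02277 K/W
R_ceramic-fibre blanket = R_tot − R_other = 0.01195 K/W
L = R·k·A = 0.01195×0.0897×12.1

L ≈ 13 mm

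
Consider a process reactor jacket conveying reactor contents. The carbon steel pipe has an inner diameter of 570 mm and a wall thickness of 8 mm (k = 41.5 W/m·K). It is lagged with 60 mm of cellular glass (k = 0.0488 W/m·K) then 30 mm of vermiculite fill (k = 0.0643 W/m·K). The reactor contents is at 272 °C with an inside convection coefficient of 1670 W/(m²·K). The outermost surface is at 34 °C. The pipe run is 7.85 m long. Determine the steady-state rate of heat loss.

Cylindrical conduction, so R = ln(r₂/r₁)/(2πkL) per layer, in series:
R_inner film = 1/(h_i·2πr₁L) = 1/(1670×2π×0.285×7.85) = 4.26×10^-5 K/W
R_carbon steel pipe wall = ln(293/285)/(2π×41.5×7.85) = 1.352×10^-5 K/W
R_cellular glass = ln(353/293)/(2π×0.0488×7.85) = 0.0774 K/W
R_vermiculite fill = ln(383/353)/(2π×0.0643×7.85) = 0.02572 K/W
R_total = 0.1032 K/W
Q = ΔT/R_total = 238/0.1032

Q ≈ 2310 W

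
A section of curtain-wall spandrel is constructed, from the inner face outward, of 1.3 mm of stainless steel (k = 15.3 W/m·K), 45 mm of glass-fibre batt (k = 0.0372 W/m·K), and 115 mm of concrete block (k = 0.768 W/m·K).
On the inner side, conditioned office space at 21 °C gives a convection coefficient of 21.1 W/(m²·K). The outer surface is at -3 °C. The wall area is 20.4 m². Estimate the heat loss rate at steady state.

Q ≈ 348 W

Series thermal resistances:
R_inner film = 1/(h_i·A) = 1/(21.1×20.4) = 0.002323 K/W
R_stainless steel = L/(kA) = 0.0013/(15.3×20.4) = 4.165×10^-6 K/W
R_glass-fibre batt = L/(kA) = 0.045/(0.0372×20.4) = 0.0593 K/W
R_concrete block = L/(kA) = 0.115/(0.768×20.4) = 0.00734 K/W
R_total = 0.06897 K/W
Q = ΔT / R_total = 24 / 0.06897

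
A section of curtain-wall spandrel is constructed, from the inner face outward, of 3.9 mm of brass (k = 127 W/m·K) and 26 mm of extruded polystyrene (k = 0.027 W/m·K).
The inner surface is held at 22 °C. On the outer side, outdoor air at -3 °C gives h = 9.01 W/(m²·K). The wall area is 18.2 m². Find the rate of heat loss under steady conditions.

Thermal resistances in series:
R_brass = L/(kA) = 0.0039/(127×18.2) = 1.687×10^-6 K/W
R_extruded polystyrene = L/(kA) = 0.026/(0.027×18.2) = 0.05291 K/W
R_outer film = 1/(h_o·A) = 1/(9.01×18.2) = 0.006098 K/W
R_total = 0.05901 K/W
Q = ΔT / R_total = 25 / 0.05901

Q ≈ 424 W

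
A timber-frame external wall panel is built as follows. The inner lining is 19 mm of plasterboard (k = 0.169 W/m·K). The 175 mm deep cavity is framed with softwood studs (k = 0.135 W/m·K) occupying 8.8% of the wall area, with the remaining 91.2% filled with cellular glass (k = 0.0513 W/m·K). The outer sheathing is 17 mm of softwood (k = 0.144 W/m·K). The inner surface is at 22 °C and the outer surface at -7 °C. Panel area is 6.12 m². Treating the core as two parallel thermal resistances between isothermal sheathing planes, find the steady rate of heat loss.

Sheathing layers in series; stud and cavity paths in parallel between them.
R_inner = 0.019/(0.169×6.12) = 0.01837 K/W
R_stud  = 0.175/(0.135×0.088×6.12) = 2.407 K/W
R_cav   = 0.175/(0.0513×0.912×6.12) = 0.6112 K/W
1/R_core = 1/R_stud + 1/R_cav → R_core = 0.4874 K/W
R_outer = 0.017/(0.144×6.12) = 0.01929 K/W
R_total = 0.5251 K/W
Q = ΔT/R_total = 29/0.5251

Q ≈ 55.2 W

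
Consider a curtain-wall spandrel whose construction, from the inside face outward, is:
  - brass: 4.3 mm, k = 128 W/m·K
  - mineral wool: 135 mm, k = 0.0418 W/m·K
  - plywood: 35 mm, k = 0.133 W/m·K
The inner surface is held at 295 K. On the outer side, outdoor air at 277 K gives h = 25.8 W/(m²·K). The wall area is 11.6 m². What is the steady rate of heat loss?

Q ≈ 59.1 W

Treating each layer as a thermal resistance in series:
R_brass = L/(kA) = 0.0043/(128×11.6) = 2.896×10^-6 K/W
R_mineral wool = L/(kA) = 0.135/(0.0418×11.6) = 0.2784 K/W
R_plywood = L/(kA) = 0.035/(0.133×11.6) = 0.02269 K/W
R_outer film = 1/(h_o·A) = 1/(25.8×11.6) = 0.003341 K/W
R_total = 0.3044 K/W
Q = ΔT / R_total = 18 / 0.3044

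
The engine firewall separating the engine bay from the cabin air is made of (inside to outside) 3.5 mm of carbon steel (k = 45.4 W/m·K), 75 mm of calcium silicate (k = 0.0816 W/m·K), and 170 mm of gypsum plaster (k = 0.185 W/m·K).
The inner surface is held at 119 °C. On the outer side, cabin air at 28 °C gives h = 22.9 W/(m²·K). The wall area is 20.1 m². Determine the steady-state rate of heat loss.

Q ≈ 972 W

Thermal resistances in series:
R_carbon steel = L/(kA) = 0.0035/(45.4×20.1) = 3.835×10^-6 K/W
R_calcium silicate = L/(kA) = 0.075/(0.0816×20.1) = 0.04573 K/W
R_gypsum plaster = L/(kA) = 0.17/(0.185×20.1) = 0.04572 K/W
R_outer film = 1/(h_o·A) = 1/(22.9×20.1) = 0.002173 K/W
R_total = 0.09362 K/W
Q = ΔT / R_total = 91 / 0.09362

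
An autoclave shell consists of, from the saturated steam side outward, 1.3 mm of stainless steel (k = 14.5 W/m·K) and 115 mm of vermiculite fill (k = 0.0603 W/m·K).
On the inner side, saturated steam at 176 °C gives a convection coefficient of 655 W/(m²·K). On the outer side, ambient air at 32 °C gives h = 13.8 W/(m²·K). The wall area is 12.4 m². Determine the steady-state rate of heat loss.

Using the resistance-network approach (series):
R_inner film = 1/(h_i·A) = 1/(655×12.4) = 1.231×10^-4 K/W
R_stainless steel = L/(kA) = 0.0013/(14.5×12.4) = 7.23×10^-6 K/W
R_vermiculite fill = L/(kA) = 0.115/(0.0603×12.4) = 0.1538 K/W
R_outer film = 1/(h_o·A) = 1/(13.8×12.4) = 0.005844 K/W
R_total = 0.1598 K/W
Q = ΔT / R_total = 144 / 0.1598

Q ≈ 901 W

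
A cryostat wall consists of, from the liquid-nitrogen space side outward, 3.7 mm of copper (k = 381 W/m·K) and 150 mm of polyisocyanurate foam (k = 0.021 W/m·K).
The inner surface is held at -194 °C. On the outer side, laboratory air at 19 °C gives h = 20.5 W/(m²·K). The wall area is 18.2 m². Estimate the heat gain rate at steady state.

Model the wall as resistances in series:
R_copper = L/(kA) = 0.0037/(381×18.2) = 5.336×10^-7 K/W
R_polyisocyanurate foam = L/(kA) = 0.15/(0.021×18.2) = 0.3925 K/W
R_outer film = 1/(h_o·A) = 1/(20.5×18.2) = 0.00268 K/W
R_total = 0.3951 K/W
Q = ΔT / R_total = 213 / 0.3951

Q ≈ 539 W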